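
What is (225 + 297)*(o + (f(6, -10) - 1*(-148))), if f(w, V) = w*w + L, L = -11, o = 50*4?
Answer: 194706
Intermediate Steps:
o = 200
f(w, V) = -11 + w² (f(w, V) = w*w - 11 = w² - 11 = -11 + w²)
(225 + 297)*(o + (f(6, -10) - 1*(-148))) = (225 + 297)*(200 + ((-11 + 6²) - 1*(-148))) = 522*(200 + ((-11 + 36) + 148)) = 522*(200 + (25 + 148)) = 522*(200 + 173) = 522*373 = 194706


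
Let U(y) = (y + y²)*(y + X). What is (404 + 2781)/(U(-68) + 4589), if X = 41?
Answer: -3185/118423 ≈ -0.026895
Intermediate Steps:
U(y) = (41 + y)*(y + y²) (U(y) = (y + y²)*(y + 41) = (y + y²)*(41 + y) = (41 + y)*(y + y²))
(404 + 2781)/(U(-68) + 4589) = (404 + 2781)/(-68*(41 + (-68)² + 42*(-68)) + 4589) = 3185/(-68*(41 + 4624 - 2856) + 4589) = 3185/(-68*1809 + 4589) = 3185/(-123012 + 4589) = 3185/(-118423) = 3185*(-1/118423) = -3185/118423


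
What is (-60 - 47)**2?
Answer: 11449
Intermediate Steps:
(-60 - 47)**2 = (-107)**2 = 11449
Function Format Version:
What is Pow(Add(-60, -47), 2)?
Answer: 11449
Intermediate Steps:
Pow(Add(-60, -47), 2) = Pow(-107, 2) = 11449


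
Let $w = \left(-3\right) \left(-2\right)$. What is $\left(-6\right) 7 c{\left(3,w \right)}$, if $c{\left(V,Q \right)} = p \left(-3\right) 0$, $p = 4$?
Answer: $0$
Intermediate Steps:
$w = 6$
$c{\left(V,Q \right)} = 0$ ($c{\left(V,Q \right)} = 4 \left(-3\right) 0 = \left(-12\right) 0 = 0$)
$\left(-6\right) 7 c{\left(3,w \right)} = \left(-6\right) 7 \cdot 0 = \left(-42\right) 0 = 0$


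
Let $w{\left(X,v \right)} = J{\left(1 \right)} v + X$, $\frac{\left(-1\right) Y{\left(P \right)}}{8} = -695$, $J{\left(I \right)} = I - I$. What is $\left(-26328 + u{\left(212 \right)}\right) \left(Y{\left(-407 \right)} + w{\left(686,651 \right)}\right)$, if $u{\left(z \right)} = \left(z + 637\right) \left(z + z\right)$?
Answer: $2083965408$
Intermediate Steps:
$u{\left(z \right)} = 2 z \left(637 + z\right)$ ($u{\left(z \right)} = \left(637 + z\right) 2 z = 2 z \left(637 + z\right)$)
$J{\left(I \right)} = 0$
$Y{\left(P \right)} = 5560$ ($Y{\left(P \right)} = \left(-8\right) \left(-695\right) = 5560$)
$w{\left(X,v \right)} = X$ ($w{\left(X,v \right)} = 0 v + X = 0 + X = X$)
$\left(-26328 + u{\left(212 \right)}\right) \left(Y{\left(-407 \right)} + w{\left(686,651 \right)}\right) = \left(-26328 + 2 \cdot 212 \left(637 + 212\right)\right) \left(5560 + 686\right) = \left(-26328 + 2 \cdot 212 \cdot 849\right) 6246 = \left(-26328 + 359976\right) 6246 = 333648 \cdot 6246 = 2083965408$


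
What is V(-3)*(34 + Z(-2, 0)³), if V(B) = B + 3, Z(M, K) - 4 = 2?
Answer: 0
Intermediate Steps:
Z(M, K) = 6 (Z(M, K) = 4 + 2 = 6)
V(B) = 3 + B
V(-3)*(34 + Z(-2, 0)³) = (3 - 3)*(34 + 6³) = 0*(34 + 216) = 0*250 = 0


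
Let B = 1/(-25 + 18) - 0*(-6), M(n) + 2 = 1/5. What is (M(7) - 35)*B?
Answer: 184/35 ≈ 5.2571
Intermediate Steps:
M(n) = -9/5 (M(n) = -2 + 1/5 = -2 + ⅕ = -9/5)
B = -⅐ (B = 1/(-7) - 1*0 = -⅐ + 0 = -⅐ ≈ -0.14286)
(M(7) - 35)*B = (-9/5 - 35)*(-⅐) = -184/5*(-⅐) = 184/35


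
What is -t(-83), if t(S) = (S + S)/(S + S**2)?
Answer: 1/41 ≈ 0.024390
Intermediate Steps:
t(S) = 2*S/(S + S**2) (t(S) = (2*S)/(S + S**2) = 2*S/(S + S**2))
-t(-83) = -2/(1 - 83) = -2/(-82) = -2*(-1)/82 = -1*(-1/41) = 1/41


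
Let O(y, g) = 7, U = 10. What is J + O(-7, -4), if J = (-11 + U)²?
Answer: 8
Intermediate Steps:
J = 1 (J = (-11 + 10)² = (-1)² = 1)
J + O(-7, -4) = 1 + 7 = 8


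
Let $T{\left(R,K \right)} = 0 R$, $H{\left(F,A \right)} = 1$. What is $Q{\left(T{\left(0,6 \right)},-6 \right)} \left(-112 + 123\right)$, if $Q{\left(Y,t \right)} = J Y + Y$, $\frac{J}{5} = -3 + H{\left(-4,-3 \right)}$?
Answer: $0$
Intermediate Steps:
$T{\left(R,K \right)} = 0$
$J = -10$ ($J = 5 \left(-3 + 1\right) = 5 \left(-2\right) = -10$)
$Q{\left(Y,t \right)} = - 9 Y$ ($Q{\left(Y,t \right)} = - 10 Y + Y = - 9 Y$)
$Q{\left(T{\left(0,6 \right)},-6 \right)} \left(-112 + 123\right) = \left(-9\right) 0 \left(-112 + 123\right) = 0 \cdot 11 = 0$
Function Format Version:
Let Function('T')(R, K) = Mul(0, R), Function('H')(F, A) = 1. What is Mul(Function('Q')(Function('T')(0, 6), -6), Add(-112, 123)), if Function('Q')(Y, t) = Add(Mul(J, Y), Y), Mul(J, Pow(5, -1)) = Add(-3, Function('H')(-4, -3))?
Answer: 0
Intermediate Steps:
Function('T')(R, K) = 0
J = -10 (J = Mul(5, Add(-3, 1)) = Mul(5, -2) = -10)
Function('Q')(Y, t) = Mul(-9, Y) (Function('Q')(Y, t) = Add(Mul(-10, Y), Y) = Mul(-9, Y))
Mul(Function('Q')(Function('T')(0, 6), -6), Add(-112, 123)) = Mul(Mul(-9, 0), Add(-112, 123)) = Mul(0, 11) = 0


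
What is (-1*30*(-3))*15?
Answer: 1350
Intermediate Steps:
(-1*30*(-3))*15 = -30*(-3)*15 = 90*15 = 1350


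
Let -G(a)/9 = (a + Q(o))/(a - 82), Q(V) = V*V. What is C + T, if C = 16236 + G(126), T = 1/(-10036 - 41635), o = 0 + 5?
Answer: 36842714731/2273524 ≈ 16205.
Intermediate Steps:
o = 5
Q(V) = V**2
G(a) = -9*(25 + a)/(-82 + a) (G(a) = -9*(a + 5**2)/(a - 82) = -9*(a + 25)/(-82 + a) = -9*(25 + a)/(-82 + a))
T = -1/51671 (T = 1/(-51671) = -1/51671 ≈ -1.9353e-5)
C = 713025/44 (C = 16236 + 9*(-25 - 1*126)/(-82 + 126) = 16236 + 9*(-25 - 126)/44 = 16236 + 9*(1/44)*(-151) = 16236 - 1359/44 = 713025/44 ≈ 16205.)
C + T = 713025/44 - 1/51671 = 36842714731/2273524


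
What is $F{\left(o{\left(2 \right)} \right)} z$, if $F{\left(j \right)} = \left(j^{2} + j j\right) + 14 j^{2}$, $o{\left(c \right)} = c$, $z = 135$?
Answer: $8640$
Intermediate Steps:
$F{\left(j \right)} = 16 j^{2}$ ($F{\left(j \right)} = \left(j^{2} + j^{2}\right) + 14 j^{2} = 2 j^{2} + 14 j^{2} = 16 j^{2}$)
$F{\left(o{\left(2 \right)} \right)} z = 16 \cdot 2^{2} \cdot 135 = 16 \cdot 4 \cdot 135 = 64 \cdot 135 = 8640$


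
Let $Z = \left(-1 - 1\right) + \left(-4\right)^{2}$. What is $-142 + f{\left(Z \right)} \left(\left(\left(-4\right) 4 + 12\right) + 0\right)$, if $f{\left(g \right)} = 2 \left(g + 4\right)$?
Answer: $-286$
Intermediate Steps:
$Z = 14$ ($Z = -2 + 16 = 14$)
$f{\left(g \right)} = 8 + 2 g$ ($f{\left(g \right)} = 2 \left(4 + g\right) = 8 + 2 g$)
$-142 + f{\left(Z \right)} \left(\left(\left(-4\right) 4 + 12\right) + 0\right) = -142 + \left(8 + 2 \cdot 14\right) \left(\left(\left(-4\right) 4 + 12\right) + 0\right) = -142 + \left(8 + 28\right) \left(\left(-16 + 12\right) + 0\right) = -142 + 36 \left(-4 + 0\right) = -142 + 36 \left(-4\right) = -142 - 144 = -286$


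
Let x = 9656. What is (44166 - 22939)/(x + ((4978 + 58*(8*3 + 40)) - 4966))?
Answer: 21227/13380 ≈ 1.5865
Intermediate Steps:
(44166 - 22939)/(x + ((4978 + 58*(8*3 + 40)) - 4966)) = (44166 - 22939)/(9656 + ((4978 + 58*(8*3 + 40)) - 4966)) = 21227/(9656 + ((4978 + 58*(24 + 40)) - 4966)) = 21227/(9656 + ((4978 + 58*64) - 4966)) = 21227/(9656 + ((4978 + 3712) - 4966)) = 21227/(9656 + (8690 - 4966)) = 21227/(9656 + 3724) = 21227/13380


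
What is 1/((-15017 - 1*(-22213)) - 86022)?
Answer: -1/78826 ≈ -1.2686e-5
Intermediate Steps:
1/((-15017 - 1*(-22213)) - 86022) = 1/((-15017 + 22213) - 86022) = 1/(7196 - 86022) = 1/(-78826) = -1/78826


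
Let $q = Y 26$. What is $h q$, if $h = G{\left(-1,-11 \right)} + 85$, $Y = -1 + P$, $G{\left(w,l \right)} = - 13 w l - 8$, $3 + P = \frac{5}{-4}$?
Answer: $9009$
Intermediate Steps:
$P = - \frac{17}{4}$ ($P = -3 + \frac{5}{-4} = -3 + 5 \left(- \frac{1}{4}\right) = -3 - \frac{5}{4} = - \frac{17}{4} \approx -4.25$)
$G{\left(w,l \right)} = -8 - 13 l w$ ($G{\left(w,l \right)} = - 13 l w - 8 = -8 - 13 l w$)
$Y = - \frac{21}{4}$ ($Y = -1 - \frac{17}{4} = - \frac{21}{4} \approx -5.25$)
$h = -66$ ($h = \left(-8 - \left(-143\right) \left(-1\right)\right) + 85 = \left(-8 - 143\right) + 85 = -151 + 85 = -66$)
$q = - \frac{273}{2}$ ($q = \left(- \frac{21}{4}\right) 26 = - \frac{273}{2} \approx -136.5$)
$h q = \left(-66\right) \left(- \frac{273}{2}\right) = 9009$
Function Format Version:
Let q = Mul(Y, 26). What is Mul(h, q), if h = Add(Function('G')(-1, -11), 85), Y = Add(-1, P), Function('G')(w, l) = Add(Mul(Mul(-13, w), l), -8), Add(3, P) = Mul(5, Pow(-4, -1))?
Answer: 9009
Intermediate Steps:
P = Rational(-17, 4) (P = Add(-3, Mul(5, Pow(-4, -1))) = Add(-3, Mul(5, Rational(-1, 4))) = Add(-3, Rational(-5, 4)) = Rational(-17, 4) ≈ -4.2500)
Function('G')(w, l) = Add(-8, Mul(-13, l, w)) (Function('G')(w, l) = Add(Mul(-13, l, w), -8) = Add(-8, Mul(-13, l, w)))
Y = Rational(-21, 4) (Y = Add(-1, Rational(-17, 4)) = Rational(-21, 4) ≈ -5.2500)
h = -66 (h = Add(Add(-8, Mul(-13, -11, -1)), 85) = Add(Add(-8, -143), 85) = Add(-151, 85) = -66)
q = Rational(-273, 2) (q = Mul(Rational(-21, 4), 26) = Rational(-273, 2) ≈ -136.50)
Mul(h, q) = Mul(-66, Rational(-273, 2)) = 9009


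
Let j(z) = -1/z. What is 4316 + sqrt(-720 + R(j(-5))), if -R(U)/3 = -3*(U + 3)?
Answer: 4316 + 24*I*sqrt(30)/5 ≈ 4316.0 + 26.291*I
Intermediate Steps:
R(U) = 27 + 9*U (R(U) = -(-9)*(U + 3) = -(-9)*(3 + U) = -3*(-9 - 3*U) = 27 + 9*U)
4316 + sqrt(-720 + R(j(-5))) = 4316 + sqrt(-720 + (27 + 9*(-1/(-5)))) = 4316 + sqrt(-720 + (27 + 9*(-1*(-1/5)))) = 4316 + sqrt(-720 + (27 + 9*(1/5))) = 4316 + sqrt(-720 + (27 + 9/5)) = 4316 + sqrt(-720 + 144/5) = 4316 + sqrt(-3456/5) = 4316 + 24*I*sqrt(30)/5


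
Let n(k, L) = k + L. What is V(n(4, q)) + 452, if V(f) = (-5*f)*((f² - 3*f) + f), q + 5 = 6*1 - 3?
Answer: 452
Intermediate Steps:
q = -2 (q = -5 + (6*1 - 3) = -5 + (6 - 3) = -5 + 3 = -2)
n(k, L) = L + k
V(f) = -5*f*(f² - 2*f) (V(f) = (-5*f)*(f² - 2*f) = -5*f*(f² - 2*f))
V(n(4, q)) + 452 = 5*(-2 + 4)²*(2 - (-2 + 4)) + 452 = 5*2²*(2 - 1*2) + 452 = 5*4*(2 - 2) + 452 = 5*4*0 + 452 = 0 + 452 = 452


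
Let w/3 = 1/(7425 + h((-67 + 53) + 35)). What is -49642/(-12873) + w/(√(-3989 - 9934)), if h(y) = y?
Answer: 49642/12873 - I*√1547/11518962 ≈ 3.8563 - 3.4145e-6*I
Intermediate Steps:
w = 1/2482 (w = 3/(7425 + ((-67 + 53) + 35)) = 3/(7425 + (-14 + 35)) = 3/(7425 + 21) = 3/7446 = 3*(1/7446) = 1/2482 ≈ 0.00040290)
-49642/(-12873) + w/(√(-3989 - 9934)) = -49642/(-12873) + 1/(2482*(√(-3989 - 9934))) = -49642*(-1/12873) + 1/(2482*(√(-13923))) = 49642/12873 + 1/(2482*((3*I*√1547))) = 49642/12873 + (-I*√1547/4641)/2482 = 49642/12873 - I*√1547/11518962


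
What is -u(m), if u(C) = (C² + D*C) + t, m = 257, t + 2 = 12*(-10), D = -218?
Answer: -9901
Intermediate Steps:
t = -122 (t = -2 + 12*(-10) = -2 - 120 = -122)
u(C) = -122 + C² - 218*C (u(C) = (C² - 218*C) - 122 = -122 + C² - 218*C)
-u(m) = -(-122 + 257² - 218*257) = -(-122 + 66049 - 56026) = -1*9901 = -9901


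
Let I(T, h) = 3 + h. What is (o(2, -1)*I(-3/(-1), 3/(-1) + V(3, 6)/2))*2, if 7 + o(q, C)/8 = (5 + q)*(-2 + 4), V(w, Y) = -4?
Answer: -224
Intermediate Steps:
o(q, C) = 24 + 16*q (o(q, C) = -56 + 8*((5 + q)*(-2 + 4)) = -56 + 8*((5 + q)*2) = -56 + 8*(10 + 2*q) = -56 + (80 + 16*q) = 24 + 16*q)
(o(2, -1)*I(-3/(-1), 3/(-1) + V(3, 6)/2))*2 = ((24 + 16*2)*(3 + (3/(-1) - 4/2)))*2 = ((24 + 32)*(3 + (3*(-1) - 4*½)))*2 = (56*(3 + (-3 - 2)))*2 = (56*(3 - 5))*2 = (56*(-2))*2 = -112*2 = -224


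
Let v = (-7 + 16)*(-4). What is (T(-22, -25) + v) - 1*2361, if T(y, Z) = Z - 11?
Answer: -2433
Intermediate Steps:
T(y, Z) = -11 + Z
v = -36 (v = 9*(-4) = -36)
(T(-22, -25) + v) - 1*2361 = ((-11 - 25) - 36) - 1*2361 = (-36 - 36) - 2361 = -72 - 2361 = -2433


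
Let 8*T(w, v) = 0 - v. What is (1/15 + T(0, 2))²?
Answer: 121/3600 ≈ 0.033611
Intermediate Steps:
T(w, v) = -v/8 (T(w, v) = (0 - v)/8 = (-v)/8 = -v/8)
(1/15 + T(0, 2))² = (1/15 - ⅛*2)² = (1/15 - ¼)² = (-11/60)² = 121/3600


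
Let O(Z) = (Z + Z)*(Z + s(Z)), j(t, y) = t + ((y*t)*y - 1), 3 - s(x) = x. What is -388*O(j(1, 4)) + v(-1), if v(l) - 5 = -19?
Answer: -37262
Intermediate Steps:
s(x) = 3 - x
v(l) = -14 (v(l) = 5 - 19 = -14)
j(t, y) = -1 + t + t*y**2 (j(t, y) = t + ((t*y)*y - 1) = t + (t*y**2 - 1) = t + (-1 + t*y**2) = -1 + t + t*y**2)
O(Z) = 6*Z (O(Z) = (Z + Z)*(Z + (3 - Z)) = (2*Z)*3 = 6*Z)
-388*O(j(1, 4)) + v(-1) = -2328*(-1 + 1 + 1*4**2) - 14 = -2328*(-1 + 1 + 1*16) - 14 = -2328*(-1 + 1 + 16) - 14 = -2328*16 - 14 = -388*96 - 14 = -37248 - 14 = -37262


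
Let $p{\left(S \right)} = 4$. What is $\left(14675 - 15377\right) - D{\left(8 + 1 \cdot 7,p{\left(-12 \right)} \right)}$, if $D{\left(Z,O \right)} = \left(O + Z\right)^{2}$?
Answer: $-1063$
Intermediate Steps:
$\left(14675 - 15377\right) - D{\left(8 + 1 \cdot 7,p{\left(-12 \right)} \right)} = \left(14675 - 15377\right) - \left(4 + \left(8 + 1 \cdot 7\right)\right)^{2} = -702 - \left(4 + \left(8 + 7\right)\right)^{2} = -702 - \left(4 + 15\right)^{2} = -702 - 19^{2} = -702 - 361 = -1063$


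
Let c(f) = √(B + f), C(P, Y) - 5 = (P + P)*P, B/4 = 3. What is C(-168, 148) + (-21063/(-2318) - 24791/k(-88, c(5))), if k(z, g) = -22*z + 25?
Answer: 256596482899/4545598 ≈ 56449.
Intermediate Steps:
B = 12 (B = 4*3 = 12)
C(P, Y) = 5 + 2*P² (C(P, Y) = 5 + (P + P)*P = 5 + (2*P)*P = 5 + 2*P²)
c(f) = √(12 + f)
k(z, g) = 25 - 22*z
C(-168, 148) + (-21063/(-2318) - 24791/k(-88, c(5))) = (5 + 2*(-168)²) + (-21063/(-2318) - 24791/(25 - 22*(-88))) = (5 + 2*28224) + (-21063*(-1/2318) - 24791/(25 + 1936)) = (5 + 56448) + (21063/2318 - 24791/1961) = 56453 + (21063/2318 - 24791*1/1961) = 56453 + (21063/2318 - 24791/1961) = 56453 - 16160995/4545598 = 256596482899/4545598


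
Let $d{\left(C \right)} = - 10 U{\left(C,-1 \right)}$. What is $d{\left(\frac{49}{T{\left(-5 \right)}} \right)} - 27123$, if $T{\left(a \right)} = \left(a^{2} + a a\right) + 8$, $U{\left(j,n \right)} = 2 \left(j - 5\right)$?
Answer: $- \frac{784157}{29} \approx -27040.0$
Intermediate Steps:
$U{\left(j,n \right)} = -10 + 2 j$ ($U{\left(j,n \right)} = 2 \left(-5 + j\right) = -10 + 2 j$)
$T{\left(a \right)} = 8 + 2 a^{2}$ ($T{\left(a \right)} = \left(a^{2} + a^{2}\right) + 8 = 2 a^{2} + 8 = 8 + 2 a^{2}$)
$d{\left(C \right)} = 100 - 20 C$ ($d{\left(C \right)} = - 10 \left(-10 + 2 C\right) = 100 - 20 C$)
$d{\left(\frac{49}{T{\left(-5 \right)}} \right)} - 27123 = \left(100 - 20 \frac{49}{8 + 2 \left(-5\right)^{2}}\right) - 27123 = \left(100 - 20 \frac{49}{8 + 2 \cdot 25}\right) - 27123 = \left(100 - 20 \frac{49}{8 + 50}\right) - 27123 = \left(100 - 20 \cdot \frac{49}{58}\right) - 27123 = \left(100 - 20 \cdot 49 \cdot \frac{1}{58}\right) - 27123 = \left(100 - \frac{490}{29}\right) - 27123 = \frac{2410}{29} - 27123 = - \frac{784157}{29}$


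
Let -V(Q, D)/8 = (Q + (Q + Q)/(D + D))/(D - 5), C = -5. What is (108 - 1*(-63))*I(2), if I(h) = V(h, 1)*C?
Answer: -6840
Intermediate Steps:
V(Q, D) = -8*(Q + Q/D)/(-5 + D) (V(Q, D) = -8*(Q + (Q + Q)/(D + D))/(D - 5) = -8*(Q + (2*Q)/((2*D)))/(-5 + D) = -8*(Q + (2*Q)*(1/(2*D)))/(-5 + D) = -8*(Q + Q/D)/(-5 + D))
I(h) = -20*h (I(h) = -8*h*(1 + 1)/(1*(-5 + 1))*(-5) = -8*h*1*2/(-4)*(-5) = -8*h*1*(-1/4)*2*(-5) = (4*h)*(-5) = -20*h)
(108 - 1*(-63))*I(2) = (108 - 1*(-63))*(-20*2) = (108 + 63)*(-40) = 171*(-40) = -6840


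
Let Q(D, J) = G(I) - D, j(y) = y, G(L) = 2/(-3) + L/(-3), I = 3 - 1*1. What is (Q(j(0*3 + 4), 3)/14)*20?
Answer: -160/21 ≈ -7.6190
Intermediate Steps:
I = 2 (I = 3 - 1 = 2)
G(L) = -⅔ - L/3 (G(L) = 2*(-⅓) + L*(-⅓) = -⅔ - L/3)
Q(D, J) = -4/3 - D (Q(D, J) = (-⅔ - ⅓*2) - D = (-⅔ - ⅔) - D = -4/3 - D)
(Q(j(0*3 + 4), 3)/14)*20 = ((-4/3 - (0*3 + 4))/14)*20 = ((-4/3 - (0 + 4))/14)*20 = ((-4/3 - 1*4)/14)*20 = ((-4/3 - 4)/14)*20 = ((1/14)*(-16/3))*20 = -8/21*20 = -160/21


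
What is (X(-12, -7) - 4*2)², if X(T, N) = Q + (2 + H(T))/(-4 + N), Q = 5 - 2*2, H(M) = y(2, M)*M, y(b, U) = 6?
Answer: 49/121 ≈ 0.40496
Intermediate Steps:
H(M) = 6*M
Q = 1 (Q = 5 - 4 = 1)
X(T, N) = 1 + (2 + 6*T)/(-4 + N)
(X(-12, -7) - 4*2)² = ((-2 - 7 + 6*(-12))/(-4 - 7) - 4*2)² = ((-2 - 7 - 72)/(-11) - 8)² = (-1/11*(-81) - 8)² = (81/11 - 8)² = (-7/11)² = 49/121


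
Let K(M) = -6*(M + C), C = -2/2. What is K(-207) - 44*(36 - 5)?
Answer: -116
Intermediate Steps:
C = -1 (C = -2*½ = -1)
K(M) = 6 - 6*M (K(M) = -6*(M - 1) = -6*(-1 + M) = 6 - 6*M)
K(-207) - 44*(36 - 5) = (6 - 6*(-207)) - 44*(36 - 5) = (6 + 1242) - 44*31 = 1248 - 1364 = -116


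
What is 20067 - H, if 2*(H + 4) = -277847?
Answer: 317989/2 ≈ 1.5899e+5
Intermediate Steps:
H = -277855/2 (H = -4 + (1/2)*(-277847) = -4 - 277847/2 = -277855/2 ≈ -1.3893e+5)
20067 - H = 20067 - 1*(-277855/2) = 20067 + 277855/2 = 317989/2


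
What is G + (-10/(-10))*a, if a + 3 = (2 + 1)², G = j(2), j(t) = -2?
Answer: 4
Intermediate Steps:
G = -2
a = 6 (a = -3 + (2 + 1)² = -3 + 3² = -3 + 9 = 6)
G + (-10/(-10))*a = -2 - 10/(-10)*6 = -2 - 10*(-⅒)*6 = -2 + 1*6 = -2 + 6 = 4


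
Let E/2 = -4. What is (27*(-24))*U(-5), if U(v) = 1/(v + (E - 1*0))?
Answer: 648/13 ≈ 49.846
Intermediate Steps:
E = -8 (E = 2*(-4) = -8)
U(v) = 1/(-8 + v) (U(v) = 1/(v + (-8 - 1*0)) = 1/(v + (-8 + 0)) = 1/(v - 8) = 1/(-8 + v))
(27*(-24))*U(-5) = (27*(-24))/(-8 - 5) = -648/(-13) = -648*(-1/13) = 648/13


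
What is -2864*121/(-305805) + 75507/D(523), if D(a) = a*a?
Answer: 117880251911/83646535845 ≈ 1.4093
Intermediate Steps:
D(a) = a²
-2864*121/(-305805) + 75507/D(523) = -2864*121/(-305805) + 75507/(523²) = -346544*(-1/305805) + 75507/273529 = 346544/305805 + 75507*(1/273529) = 346544/305805 + 75507/273529 = 117880251911/83646535845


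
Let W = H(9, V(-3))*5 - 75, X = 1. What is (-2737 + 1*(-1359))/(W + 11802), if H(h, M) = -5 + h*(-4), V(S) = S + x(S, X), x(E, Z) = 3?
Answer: -2048/5761 ≈ -0.35549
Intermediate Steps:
V(S) = 3 + S (V(S) = S + 3 = 3 + S)
H(h, M) = -5 - 4*h
W = -280 (W = (-5 - 4*9)*5 - 75 = (-5 - 36)*5 - 75 = -41*5 - 75 = -205 - 75 = -280)
(-2737 + 1*(-1359))/(W + 11802) = (-2737 + 1*(-1359))/(-280 + 11802) = (-2737 - 1359)/11522 = -4096*1/11522 = -2048/5761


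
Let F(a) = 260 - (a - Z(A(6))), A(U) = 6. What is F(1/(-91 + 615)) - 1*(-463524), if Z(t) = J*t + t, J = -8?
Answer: 243000807/524 ≈ 4.6374e+5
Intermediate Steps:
Z(t) = -7*t (Z(t) = -8*t + t = -7*t)
F(a) = 218 - a (F(a) = 260 - (a - (-7)*6) = 260 - (a - 1*(-42)) = 260 - (a + 42) = 260 - (42 + a) = 260 + (-42 - a) = 218 - a)
F(1/(-91 + 615)) - 1*(-463524) = (218 - 1/(-91 + 615)) - 1*(-463524) = (218 - 1/524) + 463524 = 114231/524 + 463524 = 243000807/524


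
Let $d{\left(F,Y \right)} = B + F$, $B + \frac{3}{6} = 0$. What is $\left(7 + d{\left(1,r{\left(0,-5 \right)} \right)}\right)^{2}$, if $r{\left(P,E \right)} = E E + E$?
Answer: $\frac{225}{4} \approx 56.25$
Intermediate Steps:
$B = - \frac{1}{2}$ ($B = - \frac{1}{2} + 0 = - \frac{1}{2} \approx -0.5$)
$r{\left(P,E \right)} = E + E^{2}$ ($r{\left(P,E \right)} = E^{2} + E = E + E^{2}$)
$d{\left(F,Y \right)} = - \frac{1}{2} + F$
$\left(7 + d{\left(1,r{\left(0,-5 \right)} \right)}\right)^{2} = \left(7 + \left(- \frac{1}{2} + 1\right)\right)^{2} = \left(7 + \frac{1}{2}\right)^{2} = \left(\frac{15}{2}\right)^{2} = \frac{225}{4}$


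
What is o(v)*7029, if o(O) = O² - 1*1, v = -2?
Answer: 21087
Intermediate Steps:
o(O) = -1 + O² (o(O) = O² - 1 = -1 + O²)
o(v)*7029 = (-1 + (-2)²)*7029 = (-1 + 4)*7029 = 3*7029 = 21087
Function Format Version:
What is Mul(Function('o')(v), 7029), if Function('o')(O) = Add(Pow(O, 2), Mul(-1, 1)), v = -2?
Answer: 21087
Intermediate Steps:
Function('o')(O) = Add(-1, Pow(O, 2)) (Function('o')(O) = Add(Pow(O, 2), -1) = Add(-1, Pow(O, 2)))
Mul(Function('o')(v), 7029) = Mul(Add(-1, Pow(-2, 2)), 7029) = Mul(Add(-1, 4), 7029) = Mul(3, 7029) = 21087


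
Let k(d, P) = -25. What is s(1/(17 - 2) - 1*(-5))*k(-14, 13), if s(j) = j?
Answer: -380/3 ≈ -126.67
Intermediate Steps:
s(1/(17 - 2) - 1*(-5))*k(-14, 13) = (1/(17 - 2) - 1*(-5))*(-25) = (1/15 + 5)*(-25) = (76/15)*(-25) = -380/3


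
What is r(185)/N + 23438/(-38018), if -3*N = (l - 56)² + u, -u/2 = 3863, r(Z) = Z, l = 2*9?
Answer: -21022921/39804846 ≈ -0.52815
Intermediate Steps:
l = 18
u = -7726 (u = -2*3863 = -7726)
N = 2094 (N = -((18 - 56)² - 7726)/3 = -((-38)² - 7726)/3 = -(1444 - 7726)/3 = -⅓*(-6282) = 2094)
r(185)/N + 23438/(-38018) = 185/2094 + 23438/(-38018) = 185*(1/2094) + 23438*(-1/38018) = 185/2094 - 11719/19009 = -21022921/39804846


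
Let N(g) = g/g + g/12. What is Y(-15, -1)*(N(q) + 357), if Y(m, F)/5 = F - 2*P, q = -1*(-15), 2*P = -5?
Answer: 7185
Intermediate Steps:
P = -5/2 (P = (1/2)*(-5) = -5/2 ≈ -2.5000)
q = 15
N(g) = 1 + g/12 (N(g) = 1 + g*(1/12) = 1 + g/12)
Y(m, F) = 25 + 5*F (Y(m, F) = 5*(F - 2*(-5/2)) = 5*(F + 5) = 5*(5 + F) = 25 + 5*F)
Y(-15, -1)*(N(q) + 357) = (25 + 5*(-1))*((1 + (1/12)*15) + 357) = (25 - 5)*((1 + 5/4) + 357) = 20*(9/4 + 357) = 20*(1437/4) = 7185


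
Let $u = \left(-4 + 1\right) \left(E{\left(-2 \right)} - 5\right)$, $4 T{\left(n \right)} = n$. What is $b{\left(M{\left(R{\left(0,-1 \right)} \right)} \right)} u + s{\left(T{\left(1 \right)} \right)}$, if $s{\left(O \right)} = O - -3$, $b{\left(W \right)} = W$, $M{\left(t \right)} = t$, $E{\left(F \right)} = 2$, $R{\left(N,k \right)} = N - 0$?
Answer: $\frac{13}{4} \approx 3.25$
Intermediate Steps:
$R{\left(N,k \right)} = N$ ($R{\left(N,k \right)} = N + 0 = N$)
$T{\left(n \right)} = \frac{n}{4}$
$u = 9$ ($u = \left(-4 + 1\right) \left(2 - 5\right) = \left(-3\right) \left(-3\right) = 9$)
$s{\left(O \right)} = 3 + O$ ($s{\left(O \right)} = O + 3 = 3 + O$)
$b{\left(M{\left(R{\left(0,-1 \right)} \right)} \right)} u + s{\left(T{\left(1 \right)} \right)} = 0 \cdot 9 + \left(3 + \frac{1}{4} \cdot 1\right) = 0 + \left(3 + \frac{1}{4}\right) = 0 + \frac{13}{4} = \frac{13}{4}$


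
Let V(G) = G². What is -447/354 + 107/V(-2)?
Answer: 6015/236 ≈ 25.487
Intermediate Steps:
-447/354 + 107/V(-2) = -447/354 + 107/((-2)²) = -447*1/354 + 107/4 = -149/118 + 107*(¼) = -149/118 + 107/4 = 6015/236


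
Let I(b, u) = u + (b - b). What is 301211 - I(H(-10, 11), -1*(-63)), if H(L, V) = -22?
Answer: 301148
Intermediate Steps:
I(b, u) = u (I(b, u) = u + 0 = u)
301211 - I(H(-10, 11), -1*(-63)) = 301211 - (-1)*(-63) = 301211 - 1*63 = 301211 - 63 = 301148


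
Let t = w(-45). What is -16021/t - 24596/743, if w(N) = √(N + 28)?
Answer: -24596/743 + 16021*I*√17/17 ≈ -33.104 + 3885.7*I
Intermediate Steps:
w(N) = √(28 + N)
t = I*√17 (t = √(28 - 45) = √(-17) = I*√17 ≈ 4.1231*I)
-16021/t - 24596/743 = -16021*(-I*√17/17) - 24596/743 = -(-16021)*I*√17/17 - 24596*1/743 = 16021*I*√17/17 - 24596/743 = -24596/743 + 16021*I*√17/17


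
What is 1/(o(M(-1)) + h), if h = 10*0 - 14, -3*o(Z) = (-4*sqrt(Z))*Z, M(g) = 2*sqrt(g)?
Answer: -75/1282 - 6*I/641 ≈ -0.058502 - 0.0093604*I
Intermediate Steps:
o(Z) = 4*Z**(3/2)/3 (o(Z) = -(-4*sqrt(Z))*Z/3 = -(-4)*Z**(3/2)/3 = 4*Z**(3/2)/3)
h = -14 (h = 0 - 14 = -14)
1/(o(M(-1)) + h) = 1/(4*(2*sqrt(-1))**(3/2)/3 - 14) = 1/(4*(2*I)**(3/2)/3 - 14) = 1/(4*(1 + I)**3/3 - 14) = 1/(-14 + 4*(1 + I)**3/3)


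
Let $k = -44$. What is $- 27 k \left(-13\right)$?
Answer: $-15444$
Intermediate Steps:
$- 27 k \left(-13\right) = \left(-27\right) \left(-44\right) \left(-13\right) = 1188 \left(-13\right) = -15444$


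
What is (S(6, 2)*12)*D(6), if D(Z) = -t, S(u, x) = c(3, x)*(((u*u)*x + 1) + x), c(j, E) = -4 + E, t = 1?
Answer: 1800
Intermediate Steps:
S(u, x) = (-4 + x)*(1 + x + x*u²) (S(u, x) = (-4 + x)*(((u*u)*x + 1) + x) = (-4 + x)*((u²*x + 1) + x) = (-4 + x)*((x*u² + 1) + x) = (-4 + x)*((1 + x*u²) + x) = (-4 + x)*(1 + x + x*u²))
D(Z) = -1 (D(Z) = -1*1 = -1)
(S(6, 2)*12)*D(6) = (((-4 + 2)*(1 + 2 + 2*6²))*12)*(-1) = (-2*(1 + 2 + 2*36)*12)*(-1) = (-2*(1 + 2 + 72)*12)*(-1) = (-2*75*12)*(-1) = -150*12*(-1) = -1800*(-1) = 1800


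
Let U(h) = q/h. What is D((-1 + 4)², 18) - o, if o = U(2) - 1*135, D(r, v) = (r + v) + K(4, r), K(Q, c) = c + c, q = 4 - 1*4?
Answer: 180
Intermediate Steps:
q = 0 (q = 4 - 4 = 0)
K(Q, c) = 2*c
U(h) = 0 (U(h) = 0/h = 0)
D(r, v) = v + 3*r (D(r, v) = (r + v) + 2*r = v + 3*r)
o = -135 (o = 0 - 1*135 = 0 - 135 = -135)
D((-1 + 4)², 18) - o = (18 + 3*(-1 + 4)²) - 1*(-135) = (18 + 3*3²) + 135 = (18 + 3*9) + 135 = (18 + 27) + 135 = 45 + 135 = 180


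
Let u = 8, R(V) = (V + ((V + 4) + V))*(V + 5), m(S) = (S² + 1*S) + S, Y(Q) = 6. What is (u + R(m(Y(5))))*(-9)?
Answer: -70668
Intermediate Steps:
m(S) = S² + 2*S (m(S) = (S² + S) + S = (S + S²) + S = S² + 2*S)
R(V) = (4 + 3*V)*(5 + V) (R(V) = (V + ((4 + V) + V))*(5 + V) = (V + (4 + 2*V))*(5 + V) = (4 + 3*V)*(5 + V))
(u + R(m(Y(5))))*(-9) = (8 + (20 + 3*(6*(2 + 6))² + 19*(6*(2 + 6))))*(-9) = (8 + (20 + 3*(6*8)² + 19*(6*8)))*(-9) = (8 + (20 + 3*48² + 19*48))*(-9) = (8 + (20 + 3*2304 + 912))*(-9) = (8 + (20 + 6912 + 912))*(-9) = (8 + 7844)*(-9) = 7852*(-9) = -70668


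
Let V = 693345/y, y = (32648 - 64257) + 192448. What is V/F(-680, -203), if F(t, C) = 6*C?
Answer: -231115/65300634 ≈ -0.0035392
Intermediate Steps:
y = 160839 (y = -31609 + 192448 = 160839)
V = 231115/53613 (V = 693345/160839 = 693345*(1/160839) = 231115/53613 ≈ 4.3108)
V/F(-680, -203) = 231115/(53613*((6*(-203)))) = (231115/53613)/(-1218) = (231115/53613)*(-1/1218) = -231115/65300634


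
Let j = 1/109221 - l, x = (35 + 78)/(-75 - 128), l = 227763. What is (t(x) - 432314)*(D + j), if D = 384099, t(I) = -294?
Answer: -7386856984972256/109221 ≈ -6.7632e+10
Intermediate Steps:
x = -113/203 (x = 113/(-203) = 113*(-1/203) = -113/203 ≈ -0.55665)
j = -24876502622/109221 (j = 1/109221 - 1*227763 = 1/109221 - 227763 = -24876502622/109221 ≈ -2.2776e+5)
(t(x) - 432314)*(D + j) = (-294 - 432314)*(384099 - 24876502622/109221) = -432608*17075174257/109221 = -7386856984972256/109221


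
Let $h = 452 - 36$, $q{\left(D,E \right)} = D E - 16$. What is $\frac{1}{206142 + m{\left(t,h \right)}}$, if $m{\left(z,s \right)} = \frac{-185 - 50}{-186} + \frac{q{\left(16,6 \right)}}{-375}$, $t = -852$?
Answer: $\frac{4650}{958565183} \approx 4.851 \cdot 10^{-6}$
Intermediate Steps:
$q{\left(D,E \right)} = -16 + D E$
$h = 416$ ($h = 452 - 36 = 416$)
$m{\left(z,s \right)} = \frac{4883}{4650}$ ($m{\left(z,s \right)} = \frac{-185 - 50}{-186} + \frac{-16 + 16 \cdot 6}{-375} = \left(-185 - 50\right) \left(- \frac{1}{186}\right) + \left(-16 + 96\right) \left(- \frac{1}{375}\right) = \left(-235\right) \left(- \frac{1}{186}\right) + 80 \left(- \frac{1}{375}\right) = \frac{235}{186} - \frac{16}{75} = \frac{4883}{4650}$)
$\frac{1}{206142 + m{\left(t,h \right)}} = \frac{1}{206142 + \frac{4883}{4650}} = \frac{1}{\frac{958565183}{4650}} = \frac{4650}{958565183}$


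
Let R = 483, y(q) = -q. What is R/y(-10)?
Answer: 483/10 ≈ 48.300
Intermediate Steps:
R/y(-10) = 483/((-1*(-10))) = 483/10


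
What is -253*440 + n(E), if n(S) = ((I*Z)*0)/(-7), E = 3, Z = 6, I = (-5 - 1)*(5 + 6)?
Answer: -111320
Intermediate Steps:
I = -66 (I = -6*11 = -66)
n(S) = 0 (n(S) = (-66*6*0)/(-7) = -396*0*(-⅐) = 0*(-⅐) = 0)
-253*440 + n(E) = -253*440 + 0 = -111320 + 0 = -111320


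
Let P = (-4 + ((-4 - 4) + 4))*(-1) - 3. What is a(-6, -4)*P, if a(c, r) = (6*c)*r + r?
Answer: 700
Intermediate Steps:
P = 5 (P = (-4 + (-8 + 4))*(-1) - 3 = (-4 - 4)*(-1) - 3 = -8*(-1) - 3 = 8 - 3 = 5)
a(c, r) = r + 6*c*r (a(c, r) = 6*c*r + r = r + 6*c*r)
a(-6, -4)*P = -4*(1 + 6*(-6))*5 = -4*(1 - 36)*5 = -4*(-35)*5 = 140*5 = 700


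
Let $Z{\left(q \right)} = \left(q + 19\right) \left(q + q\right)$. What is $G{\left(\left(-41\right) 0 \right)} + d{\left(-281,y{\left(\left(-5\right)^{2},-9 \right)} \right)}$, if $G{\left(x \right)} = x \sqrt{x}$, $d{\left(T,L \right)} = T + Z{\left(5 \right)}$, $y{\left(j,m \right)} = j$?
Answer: $-41$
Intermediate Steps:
$Z{\left(q \right)} = 2 q \left(19 + q\right)$ ($Z{\left(q \right)} = \left(19 + q\right) 2 q = 2 q \left(19 + q\right)$)
$d{\left(T,L \right)} = 240 + T$ ($d{\left(T,L \right)} = T + 2 \cdot 5 \left(19 + 5\right) = T + 2 \cdot 5 \cdot 24 = T + 240 = 240 + T$)
$G{\left(x \right)} = x^{\frac{3}{2}}$
$G{\left(\left(-41\right) 0 \right)} + d{\left(-281,y{\left(\left(-5\right)^{2},-9 \right)} \right)} = \left(\left(-41\right) 0\right)^{\frac{3}{2}} + \left(240 - 281\right) = 0^{\frac{3}{2}} - 41 = 0 - 41 = -41$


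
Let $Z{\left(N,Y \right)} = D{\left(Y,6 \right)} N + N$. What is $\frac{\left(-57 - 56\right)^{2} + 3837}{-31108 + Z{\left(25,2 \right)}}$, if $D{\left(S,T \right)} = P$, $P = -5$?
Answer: $- \frac{8303}{15604} \approx -0.53211$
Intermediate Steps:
$D{\left(S,T \right)} = -5$
$Z{\left(N,Y \right)} = - 4 N$ ($Z{\left(N,Y \right)} = - 5 N + N = - 4 N$)
$\frac{\left(-57 - 56\right)^{2} + 3837}{-31108 + Z{\left(25,2 \right)}} = \frac{\left(-57 - 56\right)^{2} + 3837}{-31108 - 100} = \frac{\left(-113\right)^{2} + 3837}{-31108 - 100} = \frac{12769 + 3837}{-31208} = 16606 \left(- \frac{1}{31208}\right) = - \frac{8303}{15604}$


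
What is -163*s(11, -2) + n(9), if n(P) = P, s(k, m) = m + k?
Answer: -1458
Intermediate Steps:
s(k, m) = k + m
-163*s(11, -2) + n(9) = -163*(11 - 2) + 9 = -163*9 + 9 = -1467 + 9 = -1458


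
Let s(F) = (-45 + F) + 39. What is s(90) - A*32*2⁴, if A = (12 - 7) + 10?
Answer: -7596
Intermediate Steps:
s(F) = -6 + F
A = 15 (A = 5 + 10 = 15)
s(90) - A*32*2⁴ = (-6 + 90) - 15*32*2⁴ = 84 - 480*16 = 84 - 1*7680 = 84 - 7680 = -7596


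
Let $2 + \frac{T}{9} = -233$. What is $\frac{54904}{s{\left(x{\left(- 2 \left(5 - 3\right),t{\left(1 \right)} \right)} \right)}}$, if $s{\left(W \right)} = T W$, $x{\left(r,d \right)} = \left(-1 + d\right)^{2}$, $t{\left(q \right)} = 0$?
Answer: $- \frac{54904}{2115} \approx -25.959$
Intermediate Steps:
$T = -2115$ ($T = -18 + 9 \left(-233\right) = -18 - 2097 = -2115$)
$s{\left(W \right)} = - 2115 W$
$\frac{54904}{s{\left(x{\left(- 2 \left(5 - 3\right),t{\left(1 \right)} \right)} \right)}} = \frac{54904}{\left(-2115\right) \left(-1 + 0\right)^{2}} = \frac{54904}{\left(-2115\right) \left(-1\right)^{2}} = \frac{54904}{\left(-2115\right) 1} = \frac{54904}{-2115} = 54904 \left(- \frac{1}{2115}\right) = - \frac{54904}{2115}$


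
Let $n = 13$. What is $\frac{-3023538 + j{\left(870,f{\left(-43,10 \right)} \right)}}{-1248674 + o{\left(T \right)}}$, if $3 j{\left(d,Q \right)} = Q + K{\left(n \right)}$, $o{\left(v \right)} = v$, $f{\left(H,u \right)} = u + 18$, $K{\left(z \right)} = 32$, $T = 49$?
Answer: $\frac{3023518}{1248625} \approx 2.4215$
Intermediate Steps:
$f{\left(H,u \right)} = 18 + u$
$j{\left(d,Q \right)} = \frac{32}{3} + \frac{Q}{3}$ ($j{\left(d,Q \right)} = \frac{Q + 32}{3} = \frac{32 + Q}{3} = \frac{32}{3} + \frac{Q}{3}$)
$\frac{-3023538 + j{\left(870,f{\left(-43,10 \right)} \right)}}{-1248674 + o{\left(T \right)}} = \frac{-3023538 + \left(\frac{32}{3} + \frac{18 + 10}{3}\right)}{-1248674 + 49} = \frac{-3023538 + \left(\frac{32}{3} + \frac{1}{3} \cdot 28\right)}{-1248625} = \left(-3023538 + \left(\frac{32}{3} + \frac{28}{3}\right)\right) \left(- \frac{1}{1248625}\right) = \left(-3023538 + 20\right) \left(- \frac{1}{1248625}\right) = \left(-3023518\right) \left(- \frac{1}{1248625}\right) = \frac{3023518}{1248625}$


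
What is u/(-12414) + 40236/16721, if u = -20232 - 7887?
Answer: 323222501/69191498 ≈ 4.6714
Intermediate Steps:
u = -28119
u/(-12414) + 40236/16721 = -28119/(-12414) + 40236/16721 = -28119*(-1/12414) + 40236*(1/16721) = 9373/4138 + 40236/16721 = 323222501/69191498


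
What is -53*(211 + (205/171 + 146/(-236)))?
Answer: -226271045/20178 ≈ -11214.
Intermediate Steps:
-53*(211 + (205/171 + 146/(-236))) = -53*(211 + (205*(1/171) + 146*(-1/236))) = -53*(211 + (205/171 - 73/118)) = -53*(211 + 11707/20178) = -53*4269265/20178 = -226271045/20178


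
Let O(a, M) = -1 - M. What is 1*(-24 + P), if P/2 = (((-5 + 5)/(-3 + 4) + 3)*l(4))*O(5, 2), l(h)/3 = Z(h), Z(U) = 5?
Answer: -294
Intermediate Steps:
l(h) = 15 (l(h) = 3*5 = 15)
P = -270 (P = 2*((((-5 + 5)/(-3 + 4) + 3)*15)*(-1 - 1*2)) = 2*(((0/1 + 3)*15)*(-1 - 2)) = 2*(((0*1 + 3)*15)*(-3)) = 2*(((0 + 3)*15)*(-3)) = 2*((3*15)*(-3)) = 2*(45*(-3)) = 2*(-135) = -270)
1*(-24 + P) = 1*(-24 - 270) = 1*(-294) = -294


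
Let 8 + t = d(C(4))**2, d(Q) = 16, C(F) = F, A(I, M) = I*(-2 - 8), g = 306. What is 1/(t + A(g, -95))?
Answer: -1/2812 ≈ -0.00035562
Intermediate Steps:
A(I, M) = -10*I (A(I, M) = I*(-10) = -10*I)
t = 248 (t = -8 + 16**2 = -8 + 256 = 248)
1/(t + A(g, -95)) = 1/(248 - 10*306) = 1/(248 - 3060) = 1/(-2812) = -1/2812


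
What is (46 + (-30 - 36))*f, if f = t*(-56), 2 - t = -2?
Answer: 4480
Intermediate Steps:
t = 4 (t = 2 - 1*(-2) = 2 + 2 = 4)
f = -224 (f = 4*(-56) = -224)
(46 + (-30 - 36))*f = (46 + (-30 - 36))*(-224) = (46 - 66)*(-224) = -20*(-224) = 4480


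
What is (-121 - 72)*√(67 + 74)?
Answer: -193*√141 ≈ -2291.8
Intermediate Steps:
(-121 - 72)*√(67 + 74) = -193*√141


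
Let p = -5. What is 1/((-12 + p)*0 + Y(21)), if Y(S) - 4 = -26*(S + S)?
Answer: -1/1088 ≈ -0.00091912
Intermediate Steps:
Y(S) = 4 - 52*S (Y(S) = 4 - 26*(S + S) = 4 - 52*S)
1/((-12 + p)*0 + Y(21)) = 1/((-12 - 5)*0 + (4 - 52*21)) = 1/(-17*0 + (4 - 1092)) = 1/(0 - 1088) = 1/(-1088) = -1/1088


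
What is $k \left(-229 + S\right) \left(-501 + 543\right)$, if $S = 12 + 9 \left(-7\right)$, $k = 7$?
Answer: $-82320$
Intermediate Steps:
$S = -51$ ($S = 12 - 63 = -51$)
$k \left(-229 + S\right) \left(-501 + 543\right) = 7 \left(-229 - 51\right) \left(-501 + 543\right) = 7 \left(\left(-280\right) 42\right) = 7 \left(-11760\right) = -82320$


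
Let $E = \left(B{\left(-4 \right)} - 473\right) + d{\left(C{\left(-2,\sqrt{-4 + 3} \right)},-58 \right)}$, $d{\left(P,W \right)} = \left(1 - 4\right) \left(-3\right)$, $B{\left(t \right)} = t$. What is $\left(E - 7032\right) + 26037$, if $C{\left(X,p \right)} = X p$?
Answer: $18537$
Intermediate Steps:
$d{\left(P,W \right)} = 9$ ($d{\left(P,W \right)} = \left(-3\right) \left(-3\right) = 9$)
$E = -468$ ($E = \left(-4 - 473\right) + 9 = -477 + 9 = -468$)
$\left(E - 7032\right) + 26037 = \left(-468 - 7032\right) + 26037 = -7500 + 26037 = 18537$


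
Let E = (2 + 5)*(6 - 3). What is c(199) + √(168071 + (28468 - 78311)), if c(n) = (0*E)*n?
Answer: 2*√29557 ≈ 343.84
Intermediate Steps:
E = 21 (E = 7*3 = 21)
c(n) = 0 (c(n) = (0*21)*n = 0*n = 0)
c(199) + √(168071 + (28468 - 78311)) = 0 + √(168071 + (28468 - 78311)) = 0 + √(168071 - 49843) = 0 + √118228 = 0 + 2*√29557 = 2*√29557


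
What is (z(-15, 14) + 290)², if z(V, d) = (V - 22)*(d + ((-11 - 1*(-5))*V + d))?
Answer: 16613776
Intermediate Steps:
z(V, d) = (-22 + V)*(-6*V + 2*d) (z(V, d) = (-22 + V)*(d + ((-11 + 5)*V + d)) = (-22 + V)*(d + (-6*V + d)) = (-22 + V)*(d + (d - 6*V)) = (-22 + V)*(-6*V + 2*d))
(z(-15, 14) + 290)² = ((-44*14 - 6*(-15)² + 132*(-15) + 2*(-15)*14) + 290)² = ((-616 - 6*225 - 1980 - 420) + 290)² = ((-616 - 1350 - 1980 - 420) + 290)² = (-4366 + 290)² = (-4076)² = 16613776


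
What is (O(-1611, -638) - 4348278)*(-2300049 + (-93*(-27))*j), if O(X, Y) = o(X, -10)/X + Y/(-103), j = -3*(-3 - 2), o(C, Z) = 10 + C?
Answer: 181373218913268528/18437 ≈ 9.8375e+12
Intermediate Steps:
j = 15 (j = -3*(-5) = 15)
O(X, Y) = -Y/103 + (10 + X)/X (O(X, Y) = (10 + X)/X + Y/(-103) = (10 + X)/X + Y*(-1/103) = (10 + X)/X - Y/103 = -Y/103 + (10 + X)/X)
(O(-1611, -638) - 4348278)*(-2300049 + (-93*(-27))*j) = ((1 + 10/(-1611) - 1/103*(-638)) - 4348278)*(-2300049 - 93*(-27)*15) = ((1 + 10*(-1/1611) + 638/103) - 4348278)*(-2300049 + 2511*15) = ((1 - 10/1611 + 638/103) - 4348278)*(-2300049 + 37665) = (1192721/165933 - 4348278)*(-2262384) = -721521620653/165933*(-2262384) = 181373218913268528/18437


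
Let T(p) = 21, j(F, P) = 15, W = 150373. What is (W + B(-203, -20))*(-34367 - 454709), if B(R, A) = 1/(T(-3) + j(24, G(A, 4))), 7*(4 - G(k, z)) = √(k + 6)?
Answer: -661894550401/9 ≈ -7.3544e+10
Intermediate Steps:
G(k, z) = 4 - √(6 + k)/7 (G(k, z) = 4 - √(k + 6)/7 = 4 - √(6 + k)/7)
B(R, A) = 1/36 (B(R, A) = 1/(21 + 15) = 1/36)
(W + B(-203, -20))*(-34367 - 454709) = (150373 + 1/36)*(-34367 - 454709) = (5413429/36)*(-489076) = -661894550401/9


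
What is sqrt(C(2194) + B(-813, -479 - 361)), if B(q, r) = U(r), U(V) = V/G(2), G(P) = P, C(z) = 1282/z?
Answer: I*sqrt(504728603)/1097 ≈ 20.48*I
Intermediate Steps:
U(V) = V/2
B(q, r) = r/2
sqrt(C(2194) + B(-813, -479 - 361)) = sqrt(1282/2194 + (-479 - 361)/2) = sqrt(1282*(1/2194) + (1/2)*(-840)) = sqrt(641/1097 - 420) = sqrt(-460099/1097) = I*sqrt(504728603)/1097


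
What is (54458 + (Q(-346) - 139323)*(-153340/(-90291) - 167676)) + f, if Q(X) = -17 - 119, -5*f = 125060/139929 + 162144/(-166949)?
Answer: 27401704269879107218987754/1171827027120395 ≈ 2.3384e+10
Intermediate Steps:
f = 1810005836/116805033105 (f = -(125060/139929 + 162144/(-166949))/5 = -(125060*(1/139929) + 162144*(-1/166949))/5 = -(125060/139929 - 162144/166949)/5 = -1/5*(-1810005836/23361006621) = 1810005836/116805033105 ≈ 0.015496)
Q(X) = -136
(54458 + (Q(-346) - 139323)*(-153340/(-90291) - 167676)) + f = (54458 + (-136 - 139323)*(-153340/(-90291) - 167676)) + 1810005836/116805033105 = (54458 - 139459*(-153340*(-1/90291) - 167676)) + 1810005836/116805033105 = (54458 - 139459*(153340/90291 - 167676)) + 1810005836/116805033105 = (54458 - 139459*(-15139480376/90291)) + 1810005836/116805033105 = (54458 + 2111336793756584/90291) + 1810005836/116805033105 = 2111341710823862/90291 + 1810005836/116805033105 = 27401704269879107218987754/1171827027120395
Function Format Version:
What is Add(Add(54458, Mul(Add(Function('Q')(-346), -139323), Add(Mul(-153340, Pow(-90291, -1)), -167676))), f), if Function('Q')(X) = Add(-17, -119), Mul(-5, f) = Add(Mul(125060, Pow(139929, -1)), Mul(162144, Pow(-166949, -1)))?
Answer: Rational(27401704269879107218987754, 1171827027120395) ≈ 2.3384e+10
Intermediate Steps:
f = Rational(1810005836, 116805033105) (f = Mul(Rational(-1, 5), Add(Mul(125060, Pow(139929, -1)), Mul(162144, Pow(-166949, -1)))) = Mul(Rational(-1, 5), Add(Mul(125060, Rational(1, 139929)), Mul(162144, Rational(-1, 166949)))) = Mul(Rational(-1, 5), Add(Rational(125060, 139929), Rational(-162144, 166949))) = Mul(Rational(-1, 5), Rational(-1810005836, 23361006621)) = Rational(1810005836, 116805033105) ≈ 0.015496)
Function('Q')(X) = -136
Add(Add(54458, Mul(Add(Function('Q')(-346), -139323), Add(Mul(-153340, Pow(-90291, -1)), -167676))), f) = Add(Add(54458, Mul(Add(-136, -139323), Add(Mul(-153340, Pow(-90291, -1)), -167676))), Rational(1810005836, 116805033105)) = Add(Add(54458, Mul(-139459, Add(Mul(-153340, Rational(-1, 90291)), -167676))), Rational(1810005836, 116805033105)) = Add(Add(54458, Mul(-139459, Add(Rational(153340, 90291), -167676))), Rational(1810005836, 116805033105)) = Add(Add(54458, Mul(-139459, Rational(-15139480376, 90291))), Rational(1810005836, 116805033105)) = Add(Add(54458, Rational(2111336793756584, 90291)), Rational(1810005836, 116805033105)) = Add(Rational(2111341710823862, 90291), Rational(1810005836, 116805033105)) = Rational(27401704269879107218987754, 1171827027120395)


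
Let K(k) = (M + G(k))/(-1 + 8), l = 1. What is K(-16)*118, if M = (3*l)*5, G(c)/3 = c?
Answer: -3894/7 ≈ -556.29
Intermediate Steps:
G(c) = 3*c
M = 15 (M = (3*1)*5 = 3*5 = 15)
K(k) = 15/7 + 3*k/7 (K(k) = (15 + 3*k)/(-1 + 8) = (15 + 3*k)/7 = (15 + 3*k)*(⅐) = 15/7 + 3*k/7)
K(-16)*118 = (15/7 + (3/7)*(-16))*118 = (15/7 - 48/7)*118 = -33/7*118 = -3894/7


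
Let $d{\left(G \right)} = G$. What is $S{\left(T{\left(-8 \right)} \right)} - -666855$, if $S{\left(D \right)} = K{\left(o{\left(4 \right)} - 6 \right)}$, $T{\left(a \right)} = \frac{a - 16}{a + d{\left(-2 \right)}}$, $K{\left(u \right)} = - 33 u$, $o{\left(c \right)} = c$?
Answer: $666921$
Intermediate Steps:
$T{\left(a \right)} = \frac{-16 + a}{-2 + a}$ ($T{\left(a \right)} = \frac{a - 16}{a - 2} = \frac{-16 + a}{-2 + a}$)
$S{\left(D \right)} = 66$ ($S{\left(D \right)} = - 33 \left(4 - 6\right) = \left(-33\right) \left(-2\right) = 66$)
$S{\left(T{\left(-8 \right)} \right)} - -666855 = 66 - -666855 = 66 + 666855 = 666921$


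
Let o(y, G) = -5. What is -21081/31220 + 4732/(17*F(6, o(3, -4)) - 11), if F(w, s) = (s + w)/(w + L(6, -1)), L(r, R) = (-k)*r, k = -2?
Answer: -2663010381/5650820 ≈ -471.26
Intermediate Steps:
L(r, R) = 2*r (L(r, R) = (-1*(-2))*r = 2*r)
F(w, s) = (s + w)/(12 + w) (F(w, s) = (s + w)/(w + 2*6) = (s + w)/(w + 12) = (s + w)/(12 + w))
-21081/31220 + 4732/(17*F(6, o(3, -4)) - 11) = -21081/31220 + 4732/(17*((-5 + 6)/(12 + 6)) - 11) = -21081*1/31220 + 4732/(17*(1/18) - 11) = -21081/31220 + 4732/(17*((1/18)*1) - 11) = -21081/31220 + 4732/(17*(1/18) - 11) = -21081/31220 + 4732/(17/18 - 11) = -21081/31220 + 4732/(-181/18) = -21081/31220 + 4732*(-18/181) = -21081/31220 - 85176/181 = -2663010381/5650820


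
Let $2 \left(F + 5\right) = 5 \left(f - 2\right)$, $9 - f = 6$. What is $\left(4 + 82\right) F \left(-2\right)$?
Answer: $430$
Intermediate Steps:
$f = 3$ ($f = 9 - 6 = 3$)
$F = - \frac{5}{2}$ ($F = -5 + \frac{5 \left(3 - 2\right)}{2} = -5 + \frac{5 \cdot 1}{2} = -5 + \frac{1}{2} \cdot 5 = -5 + \frac{5}{2} = - \frac{5}{2} \approx -2.5$)
$\left(4 + 82\right) F \left(-2\right) = \left(4 + 82\right) \left(\left(- \frac{5}{2}\right) \left(-2\right)\right) = 86 \cdot 5 = 430$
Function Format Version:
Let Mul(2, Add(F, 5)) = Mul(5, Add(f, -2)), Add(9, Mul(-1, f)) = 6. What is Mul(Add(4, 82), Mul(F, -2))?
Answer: 430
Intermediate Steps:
f = 3 (f = Add(9, Mul(-1, 6)) = Add(9, -6) = 3)
F = Rational(-5, 2) (F = Add(-5, Mul(Rational(1, 2), Mul(5, Add(3, -2)))) = Add(-5, Mul(Rational(1, 2), Mul(5, 1))) = Add(-5, Mul(Rational(1, 2), 5)) = Add(-5, Rational(5, 2)) = Rational(-5, 2) ≈ -2.5000)
Mul(Add(4, 82), Mul(F, -2)) = Mul(Add(4, 82), Mul(Rational(-5, 2), -2)) = Mul(86, 5) = 430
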